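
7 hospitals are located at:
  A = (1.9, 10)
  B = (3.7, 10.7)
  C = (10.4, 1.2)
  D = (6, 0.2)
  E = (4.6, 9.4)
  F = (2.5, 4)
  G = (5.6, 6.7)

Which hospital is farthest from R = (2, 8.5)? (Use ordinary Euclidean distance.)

Since √ is increasing, it suffices to compare squared distances:
|RA|² = 0.01 + 2.25 = 2.26
|RB|² = 2.89 + 4.84 = 7.73
|RC|² = 70.56 + 53.29 = 123.85
|RD|² = 16 + 68.89 = 84.89
|RE|² = 6.76 + 0.81 = 7.57
|RF|² = 0.25 + 20.25 = 20.5
|RG|² = 12.96 + 3.24 = 16.2
The largest is to C.

C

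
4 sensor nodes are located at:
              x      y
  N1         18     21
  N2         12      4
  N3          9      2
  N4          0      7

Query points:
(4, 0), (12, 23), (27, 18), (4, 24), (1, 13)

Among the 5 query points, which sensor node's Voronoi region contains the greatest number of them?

N1

(4, 0) — d² to each: N1:637, N2:80, N3:29, N4:65 → nearest is N3
(12, 23) — d² to each: N1:40, N2:361, N3:450, N4:400 → nearest is N1
(27, 18) — d² to each: N1:90, N2:421, N3:580, N4:850 → nearest is N1
(4, 24) — d² to each: N1:205, N2:464, N3:509, N4:305 → nearest is N1
(1, 13) — d² to each: N1:353, N2:202, N3:185, N4:37 → nearest is N4
Tally — N1:3, N3:1, N4:1. N1 captures the most (3).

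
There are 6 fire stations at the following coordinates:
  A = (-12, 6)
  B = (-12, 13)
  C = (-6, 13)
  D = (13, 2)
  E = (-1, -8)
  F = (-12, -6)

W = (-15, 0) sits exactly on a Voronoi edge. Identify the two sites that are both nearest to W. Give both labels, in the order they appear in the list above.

A and F

Squared distances from W to each site:
|WA|² = (-15−(-12))² + (0−6)² = 9 + 36 = 45
|WB|² = (-15−(-12))² + (0−13)² = 9 + 169 = 178
|WC|² = (-15−(-6))² + (0−13)² = 81 + 169 = 250
|WD|² = (-15−13)² + (0−2)² = 784 + 4 = 788
|WE|² = (-15−(-1))² + (0−(-8))² = 196 + 64 = 260
|WF|² = (-15−(-12))² + (0−(-6))² = 9 + 36 = 45
W is equidistant from A and F (both at squared distance 45), and every other site is strictly farther — so W lies on the A–F Voronoi edge.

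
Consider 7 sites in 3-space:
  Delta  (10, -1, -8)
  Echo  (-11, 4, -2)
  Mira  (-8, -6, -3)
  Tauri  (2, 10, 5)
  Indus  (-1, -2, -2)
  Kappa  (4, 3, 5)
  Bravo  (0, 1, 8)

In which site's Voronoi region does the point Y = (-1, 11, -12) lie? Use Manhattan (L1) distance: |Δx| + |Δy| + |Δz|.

Tauri

d(Y, Delta) = |-1−10| + |11−(-1)| + |-12−(-8)| = 11 + 12 + 4 = 27
d(Y, Echo) = |-1−(-11)| + |11−4| + |-12−(-2)| = 10 + 7 + 10 = 27
d(Y, Mira) = |-1−(-8)| + |11−(-6)| + |-12−(-3)| = 7 + 17 + 9 = 33
d(Y, Tauri) = |-1−2| + |11−10| + |-12−5| = 3 + 1 + 17 = 21
d(Y, Indus) = |-1−(-1)| + |11−(-2)| + |-12−(-2)| = 0 + 13 + 10 = 23
d(Y, Kappa) = |-1−4| + |11−3| + |-12−5| = 5 + 8 + 17 = 30
d(Y, Bravo) = |-1−0| + |11−1| + |-12−8| = 1 + 10 + 20 = 31
The smallest is to Tauri, so Y lies in the Voronoi region of Tauri.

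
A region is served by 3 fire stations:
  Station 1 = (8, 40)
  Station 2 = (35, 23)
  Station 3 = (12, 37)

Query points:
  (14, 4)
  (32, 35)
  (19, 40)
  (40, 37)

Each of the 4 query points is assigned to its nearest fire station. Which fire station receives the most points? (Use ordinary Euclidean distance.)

(14, 4) — d² to each: Station 1:1332, Station 2:802, Station 3:1093 → nearest is Station 2
(32, 35) — d² to each: Station 1:601, Station 2:153, Station 3:404 → nearest is Station 2
(19, 40) — d² to each: Station 1:121, Station 2:545, Station 3:58 → nearest is Station 3
(40, 37) — d² to each: Station 1:1033, Station 2:221, Station 3:784 → nearest is Station 2
Tally — Station 2:3, Station 3:1. Station 2 captures the most (3).

Station 2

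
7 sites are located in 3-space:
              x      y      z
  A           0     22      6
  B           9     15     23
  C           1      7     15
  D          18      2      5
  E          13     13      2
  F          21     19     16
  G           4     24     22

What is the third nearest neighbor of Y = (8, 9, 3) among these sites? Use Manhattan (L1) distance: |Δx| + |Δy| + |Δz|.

d(Y,A) = 8 + 13 + 3 = 24
d(Y,B) = 1 + 6 + 20 = 27
d(Y,C) = 7 + 2 + 12 = 21
d(Y,D) = 10 + 7 + 2 = 19
d(Y,E) = 5 + 4 + 1 = 10
d(Y,F) = 13 + 10 + 13 = 36
d(Y,G) = 4 + 15 + 19 = 38
Sorted ascending: E, D, C, A, … — the third-nearest is C.

C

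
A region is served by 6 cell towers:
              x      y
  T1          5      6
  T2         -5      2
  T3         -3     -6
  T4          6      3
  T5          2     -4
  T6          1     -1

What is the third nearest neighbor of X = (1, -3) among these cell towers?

Squared Euclidean distances:
|XT1|² = (1−5)² + (-3−6)² = 16 + 81 = 97
|XT2|² = (1−(-5))² + (-3−2)² = 36 + 25 = 61
|XT3|² = (1−(-3))² + (-3−(-6))² = 16 + 9 = 25
|XT4|² = (1−6)² + (-3−3)² = 25 + 36 = 61
|XT5|² = (1−2)² + (-3−(-4))² = 1 + 1 = 2
|XT6|² = (1−1)² + (-3−(-1))² = 0 + 4 = 4
Sorted ascending: T5, T6, T3, T2, … — the third-nearest is T3.

T3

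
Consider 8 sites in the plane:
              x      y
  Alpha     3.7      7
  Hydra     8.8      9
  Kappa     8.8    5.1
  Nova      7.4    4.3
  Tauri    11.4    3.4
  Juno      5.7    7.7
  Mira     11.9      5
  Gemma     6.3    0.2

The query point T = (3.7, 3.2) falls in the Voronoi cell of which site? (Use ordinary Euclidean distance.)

Alpha

Squared Euclidean distances:
d²(T, Alpha) = 0 + 14.44 = 14.44
d²(T, Hydra) = 26.01 + 33.64 = 59.65
d²(T, Kappa) = 26.01 + 3.61 = 29.62
d²(T, Nova) = 13.69 + 1.21 = 14.9
d²(T, Tauri) = 59.29 + 0.04 = 59.33
d²(T, Juno) = 4 + 20.25 = 24.25
d²(T, Mira) = 67.24 + 3.24 = 70.48
d²(T, Gemma) = 6.76 + 9 = 15.76
The smallest is to Alpha, so T lies in the Voronoi region of Alpha.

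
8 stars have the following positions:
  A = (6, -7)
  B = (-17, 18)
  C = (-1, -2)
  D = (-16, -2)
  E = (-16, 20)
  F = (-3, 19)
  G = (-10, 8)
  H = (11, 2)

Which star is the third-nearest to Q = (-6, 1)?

D

Compare squared distances (the ordering matches that of the actual distances):
|QA|² = (-6−6)² + (1−(-7))² = 144 + 64 = 208
|QB|² = (-6−(-17))² + (1−18)² = 121 + 289 = 410
|QC|² = (-6−(-1))² + (1−(-2))² = 25 + 9 = 34
|QD|² = (-6−(-16))² + (1−(-2))² = 100 + 9 = 109
|QE|² = (-6−(-16))² + (1−20)² = 100 + 361 = 461
|QF|² = (-6−(-3))² + (1−19)² = 9 + 324 = 333
|QG|² = (-6−(-10))² + (1−8)² = 16 + 49 = 65
|QH|² = (-6−11)² + (1−2)² = 289 + 1 = 290
Sorted ascending: C, G, D, A, … — the third-nearest is D.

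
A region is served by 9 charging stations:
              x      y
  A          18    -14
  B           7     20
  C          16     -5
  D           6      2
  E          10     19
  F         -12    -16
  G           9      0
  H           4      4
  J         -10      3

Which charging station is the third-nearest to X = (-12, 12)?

D

Since √ is increasing, it suffices to compare squared distances:
|XA|² = (-12−18)² + (12−(-14))² = 900 + 676 = 1576
|XB|² = (-12−7)² + (12−20)² = 361 + 64 = 425
|XC|² = (-12−16)² + (12−(-5))² = 784 + 289 = 1073
|XD|² = (-12−6)² + (12−2)² = 324 + 100 = 424
|XE|² = (-12−10)² + (12−19)² = 484 + 49 = 533
|XF|² = (-12−(-12))² + (12−(-16))² = 0 + 784 = 784
|XG|² = (-12−9)² + (12−0)² = 441 + 144 = 585
|XH|² = (-12−4)² + (12−4)² = 256 + 64 = 320
|XJ|² = (-12−(-10))² + (12−3)² = 4 + 81 = 85
Sorted ascending: J, H, D, B, … — the third-nearest is D.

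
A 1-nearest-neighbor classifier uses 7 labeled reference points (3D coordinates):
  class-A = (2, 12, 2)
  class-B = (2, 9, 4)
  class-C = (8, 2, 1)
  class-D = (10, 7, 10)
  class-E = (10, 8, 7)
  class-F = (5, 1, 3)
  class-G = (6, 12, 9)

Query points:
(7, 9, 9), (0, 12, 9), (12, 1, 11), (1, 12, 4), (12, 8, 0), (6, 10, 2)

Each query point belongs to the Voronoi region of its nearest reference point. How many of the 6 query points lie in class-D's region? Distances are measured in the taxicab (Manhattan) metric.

1

(7, 9, 9) — d to each: class-A:15, class-B:10, class-C:16, class-D:6, class-E:6, class-F:16, class-G:4 → nearest is class-G
(0, 12, 9) — d to each: class-A:9, class-B:10, class-C:26, class-D:16, class-E:16, class-F:22, class-G:6 → nearest is class-G
(12, 1, 11) — d to each: class-A:30, class-B:25, class-C:15, class-D:9, class-E:13, class-F:15, class-G:19 → nearest is class-D
(1, 12, 4) — d to each: class-A:3, class-B:4, class-C:20, class-D:20, class-E:16, class-F:16, class-G:10 → nearest is class-A
(12, 8, 0) — d to each: class-A:16, class-B:15, class-C:11, class-D:13, class-E:9, class-F:17, class-G:19 → nearest is class-E
(6, 10, 2) — d to each: class-A:6, class-B:7, class-C:11, class-D:15, class-E:11, class-F:11, class-G:9 → nearest is class-A
1 of the 6 points has class-D as nearest.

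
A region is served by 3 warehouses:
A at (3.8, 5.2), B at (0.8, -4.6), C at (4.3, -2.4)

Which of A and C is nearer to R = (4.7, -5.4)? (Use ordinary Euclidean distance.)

C

Compare squared distances:
|RA|² = (4.7−3.8)² + (-5.4−5.2)² = 0.81 + 112.36 = 113.17
|RC|² = (4.7−4.3)² + (-5.4−(-2.4))² = 0.16 + 9 = 9.16
113.17 > 9.16, so C is closer.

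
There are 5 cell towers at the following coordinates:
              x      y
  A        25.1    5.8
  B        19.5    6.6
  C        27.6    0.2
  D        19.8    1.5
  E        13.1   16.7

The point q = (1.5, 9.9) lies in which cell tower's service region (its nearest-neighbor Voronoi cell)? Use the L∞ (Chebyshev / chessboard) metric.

E

d(q,A) = max(23.6, 4.1) = 23.6
d(q,B) = max(18, 3.3) = 18
d(q,C) = max(26.1, 9.7) = 26.1
d(q,D) = max(18.3, 8.4) = 18.3
d(q,E) = max(11.6, 6.8) = 11.6
Minimum is at E.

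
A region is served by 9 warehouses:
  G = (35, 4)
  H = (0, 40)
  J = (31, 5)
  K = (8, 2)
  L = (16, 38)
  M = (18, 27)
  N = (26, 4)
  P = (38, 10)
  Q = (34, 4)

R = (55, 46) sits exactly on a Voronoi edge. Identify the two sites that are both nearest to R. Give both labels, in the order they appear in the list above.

Squared distances from R to each site:
|RG|² = (55−35)² + (46−4)² = 400 + 1764 = 2164
|RH|² = (55−0)² + (46−40)² = 3025 + 36 = 3061
|RJ|² = (55−31)² + (46−5)² = 576 + 1681 = 2257
|RK|² = (55−8)² + (46−2)² = 2209 + 1936 = 4145
|RL|² = (55−16)² + (46−38)² = 1521 + 64 = 1585
|RM|² = (55−18)² + (46−27)² = 1369 + 361 = 1730
|RN|² = (55−26)² + (46−4)² = 841 + 1764 = 2605
|RP|² = (55−38)² + (46−10)² = 289 + 1296 = 1585
|RQ|² = (55−34)² + (46−4)² = 441 + 1764 = 2205
R is equidistant from L and P (both at squared distance 1585), and every other site is strictly farther — so R lies on the L–P Voronoi edge.

L and P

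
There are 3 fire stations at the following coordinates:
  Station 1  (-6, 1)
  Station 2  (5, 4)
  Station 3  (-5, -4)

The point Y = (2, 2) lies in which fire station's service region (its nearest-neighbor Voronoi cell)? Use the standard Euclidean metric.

Compare squared distances (the ordering matches that of the actual distances):
d²(Y, Station 1) = (2−(-6))² + (2−1)² = 64 + 1 = 65
d²(Y, Station 2) = (2−5)² + (2−4)² = 9 + 4 = 13
d²(Y, Station 3) = (2−(-5))² + (2−(-4))² = 49 + 36 = 85
Minimum is at Station 2.

Station 2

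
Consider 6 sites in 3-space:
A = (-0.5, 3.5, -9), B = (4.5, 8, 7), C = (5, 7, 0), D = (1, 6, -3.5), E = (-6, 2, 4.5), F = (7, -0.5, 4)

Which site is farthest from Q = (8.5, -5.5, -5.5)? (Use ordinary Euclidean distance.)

E

Squared Euclidean distances:
|QA|² = (8.5−(-0.5))² + (-5.5−3.5)² + (-5.5−(-9))² = 81 + 81 + 12.25 = 174.25
|QB|² = (8.5−4.5)² + (-5.5−8)² + (-5.5−7)² = 16 + 182.25 + 156.25 = 354.5
|QC|² = (8.5−5)² + (-5.5−7)² + (-5.5−0)² = 12.25 + 156.25 + 30.25 = 198.75
|QD|² = (8.5−1)² + (-5.5−6)² + (-5.5−(-3.5))² = 56.25 + 132.25 + 4 = 192.5
|QE|² = (8.5−(-6))² + (-5.5−2)² + (-5.5−4.5)² = 210.25 + 56.25 + 100 = 366.5
|QF|² = (8.5−7)² + (-5.5−(-0.5))² + (-5.5−4)² = 2.25 + 25 + 90.25 = 117.5
The largest is to E.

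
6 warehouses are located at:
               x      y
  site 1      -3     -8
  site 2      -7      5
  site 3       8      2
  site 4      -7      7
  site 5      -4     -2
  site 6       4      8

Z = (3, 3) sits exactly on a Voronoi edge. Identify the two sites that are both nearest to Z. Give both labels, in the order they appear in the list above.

Squared distances from Z to each site:
d²(Z, site 1) = (3−(-3))² + (3−(-8))² = 36 + 121 = 157
d²(Z, site 2) = (3−(-7))² + (3−5)² = 100 + 4 = 104
d²(Z, site 3) = (3−8)² + (3−2)² = 25 + 1 = 26
d²(Z, site 4) = (3−(-7))² + (3−7)² = 100 + 16 = 116
d²(Z, site 5) = (3−(-4))² + (3−(-2))² = 49 + 25 = 74
d²(Z, site 6) = (3−4)² + (3−8)² = 1 + 25 = 26
Z is equidistant from site 3 and site 6 (both at squared distance 26), and every other site is strictly farther — so Z lies on the site 3–site 6 Voronoi edge.

site 3 and site 6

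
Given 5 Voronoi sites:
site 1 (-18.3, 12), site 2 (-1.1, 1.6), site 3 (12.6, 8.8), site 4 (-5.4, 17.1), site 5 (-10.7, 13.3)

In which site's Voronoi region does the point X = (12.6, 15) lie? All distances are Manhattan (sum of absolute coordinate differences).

site 3

d(X, site 1) = |12.6−(-18.3)| + |15−12| = 30.9 + 3 = 33.9
d(X, site 2) = |12.6−(-1.1)| + |15−1.6| = 13.7 + 13.4 = 27.1
d(X, site 3) = |12.6−12.6| + |15−8.8| = 0 + 6.2 = 6.2
d(X, site 4) = |12.6−(-5.4)| + |15−17.1| = 18 + 2.1 = 20.1
d(X, site 5) = |12.6−(-10.7)| + |15−13.3| = 23.3 + 1.7 = 25
The smallest is to site 3, so X lies in the Voronoi region of site 3.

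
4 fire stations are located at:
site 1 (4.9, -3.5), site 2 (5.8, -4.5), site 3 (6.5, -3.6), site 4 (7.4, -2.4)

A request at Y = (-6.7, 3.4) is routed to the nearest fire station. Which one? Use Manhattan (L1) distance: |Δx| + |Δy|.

site 1

d(Y, site 1) = |-6.7−4.9| + |3.4−(-3.5)| = 11.6 + 6.9 = 18.5
d(Y, site 2) = |-6.7−5.8| + |3.4−(-4.5)| = 12.5 + 7.9 = 20.4
d(Y, site 3) = |-6.7−6.5| + |3.4−(-3.6)| = 13.2 + 7 = 20.2
d(Y, site 4) = |-6.7−7.4| + |3.4−(-2.4)| = 14.1 + 5.8 = 19.9
The smallest is to site 1, so Y lies in the Voronoi region of site 1.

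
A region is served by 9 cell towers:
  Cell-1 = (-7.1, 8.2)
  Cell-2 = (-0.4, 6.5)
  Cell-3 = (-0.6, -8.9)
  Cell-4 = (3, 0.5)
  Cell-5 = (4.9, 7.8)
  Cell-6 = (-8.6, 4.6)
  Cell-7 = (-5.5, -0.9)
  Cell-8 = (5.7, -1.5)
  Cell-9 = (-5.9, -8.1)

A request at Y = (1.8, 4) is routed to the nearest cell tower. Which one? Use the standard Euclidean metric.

Cell-2

Since √ is increasing, it suffices to compare squared distances:
d²(Y, Cell-1) = 79.21 + 17.64 = 96.85
d²(Y, Cell-2) = 4.84 + 6.25 = 11.09
d²(Y, Cell-3) = 5.76 + 166.41 = 172.17
d²(Y, Cell-4) = 1.44 + 12.25 = 13.69
d²(Y, Cell-5) = 9.61 + 14.44 = 24.05
d²(Y, Cell-6) = 108.16 + 0.36 = 108.52
d²(Y, Cell-7) = 53.29 + 24.01 = 77.3
d²(Y, Cell-8) = 15.21 + 30.25 = 45.46
d²(Y, Cell-9) = 59.29 + 146.41 = 205.7
Minimum is at Cell-2.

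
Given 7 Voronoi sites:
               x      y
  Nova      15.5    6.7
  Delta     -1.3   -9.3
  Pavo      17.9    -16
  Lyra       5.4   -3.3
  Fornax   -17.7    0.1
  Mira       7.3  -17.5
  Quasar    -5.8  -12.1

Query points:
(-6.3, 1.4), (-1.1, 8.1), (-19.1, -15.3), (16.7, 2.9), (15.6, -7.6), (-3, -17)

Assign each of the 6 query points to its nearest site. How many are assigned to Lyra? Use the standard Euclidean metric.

(-6.3, 1.4) — d² to each: Nova:503.33, Delta:139.49, Pavo:888.4, Lyra:158.98, Fornax:131.65, Mira:542.17, Quasar:182.5 → nearest is Fornax
(-1.1, 8.1) — d² to each: Nova:277.52, Delta:302.8, Pavo:941.81, Lyra:172.21, Fornax:339.56, Mira:725.92, Quasar:430.13 → nearest is Lyra
(-19.1, -15.3) — d² to each: Nova:1681.16, Delta:352.84, Pavo:1369.49, Lyra:744.25, Fornax:239.12, Mira:701.8, Quasar:187.13 → nearest is Quasar
(16.7, 2.9) — d² to each: Nova:15.88, Delta:472.84, Pavo:358.65, Lyra:166.13, Fornax:1191.2, Mira:504.52, Quasar:731.25 → nearest is Nova
(15.6, -7.6) — d² to each: Nova:204.5, Delta:288.5, Pavo:75.85, Lyra:122.53, Fornax:1168.18, Mira:166.9, Quasar:478.21 → nearest is Pavo
(-3, -17) — d² to each: Nova:903.94, Delta:62.18, Pavo:437.81, Lyra:258.25, Fornax:508.5, Mira:106.34, Quasar:31.85 → nearest is Quasar
1 of the 6 points has Lyra as nearest.

1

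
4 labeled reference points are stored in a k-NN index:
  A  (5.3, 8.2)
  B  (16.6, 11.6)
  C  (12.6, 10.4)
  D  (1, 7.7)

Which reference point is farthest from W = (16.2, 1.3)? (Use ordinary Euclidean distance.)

D

Squared Euclidean distances:
|WA|² = (16.2−5.3)² + (1.3−8.2)² = 118.81 + 47.61 = 166.42
|WB|² = (16.2−16.6)² + (1.3−11.6)² = 0.16 + 106.09 = 106.25
|WC|² = (16.2−12.6)² + (1.3−10.4)² = 12.96 + 82.81 = 95.77
|WD|² = (16.2−1)² + (1.3−7.7)² = 231.04 + 40.96 = 272
The largest is to D.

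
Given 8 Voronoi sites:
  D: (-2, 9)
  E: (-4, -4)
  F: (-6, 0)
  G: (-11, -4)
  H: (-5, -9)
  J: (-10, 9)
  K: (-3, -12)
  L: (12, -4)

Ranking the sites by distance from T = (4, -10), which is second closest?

Squared Euclidean distances:
|TD|² = (4−(-2))² + (-10−9)² = 36 + 361 = 397
|TE|² = (4−(-4))² + (-10−(-4))² = 64 + 36 = 100
|TF|² = (4−(-6))² + (-10−0)² = 100 + 100 = 200
|TG|² = (4−(-11))² + (-10−(-4))² = 225 + 36 = 261
|TH|² = (4−(-5))² + (-10−(-9))² = 81 + 1 = 82
|TJ|² = (4−(-10))² + (-10−9)² = 196 + 361 = 557
|TK|² = (4−(-3))² + (-10−(-12))² = 49 + 4 = 53
|TL|² = (4−12)² + (-10−(-4))² = 64 + 36 = 100
Sorted ascending: K, H, E, … — the second-nearest is H.

H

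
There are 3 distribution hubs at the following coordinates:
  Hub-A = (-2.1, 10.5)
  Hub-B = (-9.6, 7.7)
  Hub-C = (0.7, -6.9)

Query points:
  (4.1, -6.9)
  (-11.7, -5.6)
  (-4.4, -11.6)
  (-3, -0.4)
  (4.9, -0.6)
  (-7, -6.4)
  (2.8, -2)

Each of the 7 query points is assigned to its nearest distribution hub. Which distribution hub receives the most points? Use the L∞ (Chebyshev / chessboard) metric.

Hub-C

(4.1, -6.9) — d to each: Hub-A:17.4, Hub-B:14.6, Hub-C:3.4 → nearest is Hub-C
(-11.7, -5.6) — d to each: Hub-A:16.1, Hub-B:13.3, Hub-C:12.4 → nearest is Hub-C
(-4.4, -11.6) — d to each: Hub-A:22.1, Hub-B:19.3, Hub-C:5.1 → nearest is Hub-C
(-3, -0.4) — d to each: Hub-A:10.9, Hub-B:8.1, Hub-C:6.5 → nearest is Hub-C
(4.9, -0.6) — d to each: Hub-A:11.1, Hub-B:14.5, Hub-C:6.3 → nearest is Hub-C
(-7, -6.4) — d to each: Hub-A:16.9, Hub-B:14.1, Hub-C:7.7 → nearest is Hub-C
(2.8, -2) — d to each: Hub-A:12.5, Hub-B:12.4, Hub-C:4.9 → nearest is Hub-C
Tally — Hub-C:7. Hub-C captures the most (7).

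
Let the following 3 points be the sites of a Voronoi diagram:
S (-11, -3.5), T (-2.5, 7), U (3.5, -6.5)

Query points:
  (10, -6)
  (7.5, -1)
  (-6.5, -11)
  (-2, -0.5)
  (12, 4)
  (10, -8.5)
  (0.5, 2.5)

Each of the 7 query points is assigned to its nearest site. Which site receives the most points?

U

(10, -6) — d² to each: S:447.25, T:325.25, U:42.5 → nearest is U
(7.5, -1) — d² to each: S:348.5, T:164, U:46.25 → nearest is U
(-6.5, -11) — d² to each: S:76.5, T:340, U:120.25 → nearest is S
(-2, -0.5) — d² to each: S:90, T:56.5, U:66.25 → nearest is T
(12, 4) — d² to each: S:585.25, T:219.25, U:182.5 → nearest is U
(10, -8.5) — d² to each: S:466, T:396.5, U:46.25 → nearest is U
(0.5, 2.5) — d² to each: S:168.25, T:29.25, U:90 → nearest is T
Tally — S:1, T:2, U:4. U captures the most (4).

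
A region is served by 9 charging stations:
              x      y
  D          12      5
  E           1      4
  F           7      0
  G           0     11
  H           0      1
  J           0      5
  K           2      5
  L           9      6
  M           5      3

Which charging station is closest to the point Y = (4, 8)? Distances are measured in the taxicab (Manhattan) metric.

K

d(Y,D) = |4−12| + |8−5| = 8 + 3 = 11
d(Y,E) = |4−1| + |8−4| = 3 + 4 = 7
d(Y,F) = |4−7| + |8−0| = 3 + 8 = 11
d(Y,G) = |4−0| + |8−11| = 4 + 3 = 7
d(Y,H) = |4−0| + |8−1| = 4 + 7 = 11
d(Y,J) = |4−0| + |8−5| = 4 + 3 = 7
d(Y,K) = |4−2| + |8−5| = 2 + 3 = 5
d(Y,L) = |4−9| + |8−6| = 5 + 2 = 7
d(Y,M) = |4−5| + |8−3| = 1 + 5 = 6
Minimum is at K.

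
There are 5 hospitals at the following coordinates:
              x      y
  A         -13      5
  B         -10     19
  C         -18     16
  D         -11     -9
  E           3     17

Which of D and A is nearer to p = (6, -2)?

Compare squared distances:
|pD|² = (6−(-11))² + (-2−(-9))² = 289 + 49 = 338
|pA|² = (6−(-13))² + (-2−5)² = 361 + 49 = 410
338 < 410, so D is closer.

D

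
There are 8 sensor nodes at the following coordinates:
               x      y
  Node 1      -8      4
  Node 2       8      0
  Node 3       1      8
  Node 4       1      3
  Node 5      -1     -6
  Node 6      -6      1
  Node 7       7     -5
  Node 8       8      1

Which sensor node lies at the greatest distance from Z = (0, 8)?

Since √ is increasing, it suffices to compare squared distances:
d²(Z, Node 1) = (0−(-8))² + (8−4)² = 64 + 16 = 80
d²(Z, Node 2) = (0−8)² + (8−0)² = 64 + 64 = 128
d²(Z, Node 3) = (0−1)² + (8−8)² = 1 + 0 = 1
d²(Z, Node 4) = (0−1)² + (8−3)² = 1 + 25 = 26
d²(Z, Node 5) = (0−(-1))² + (8−(-6))² = 1 + 196 = 197
d²(Z, Node 6) = (0−(-6))² + (8−1)² = 36 + 49 = 85
d²(Z, Node 7) = (0−7)² + (8−(-5))² = 49 + 169 = 218
d²(Z, Node 8) = (0−8)² + (8−1)² = 64 + 49 = 113
The largest is to Node 7.

Node 7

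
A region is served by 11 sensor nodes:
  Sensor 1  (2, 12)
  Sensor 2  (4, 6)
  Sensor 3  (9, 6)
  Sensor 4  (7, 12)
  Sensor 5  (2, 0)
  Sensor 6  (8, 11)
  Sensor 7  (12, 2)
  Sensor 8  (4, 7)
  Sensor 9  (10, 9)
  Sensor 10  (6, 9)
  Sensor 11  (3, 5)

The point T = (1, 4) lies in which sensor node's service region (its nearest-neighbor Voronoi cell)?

Since √ is increasing, it suffices to compare squared distances:
d²(T, Sensor 1) = 1 + 64 = 65
d²(T, Sensor 2) = 9 + 4 = 13
d²(T, Sensor 3) = 64 + 4 = 68
d²(T, Sensor 4) = 36 + 64 = 100
d²(T, Sensor 5) = 1 + 16 = 17
d²(T, Sensor 6) = 49 + 49 = 98
d²(T, Sensor 7) = 121 + 4 = 125
d²(T, Sensor 8) = 9 + 9 = 18
d²(T, Sensor 9) = 81 + 25 = 106
d²(T, Sensor 10) = 25 + 25 = 50
d²(T, Sensor 11) = 4 + 1 = 5
Sensor 11 is nearest.

Sensor 11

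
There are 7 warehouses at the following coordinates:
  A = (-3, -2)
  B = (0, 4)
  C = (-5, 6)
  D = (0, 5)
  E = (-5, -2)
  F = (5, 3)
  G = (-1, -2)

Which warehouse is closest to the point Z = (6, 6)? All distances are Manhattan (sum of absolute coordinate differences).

F

d(Z,A) = |6−(-3)| + |6−(-2)| = 9 + 8 = 17
d(Z,B) = |6−0| + |6−4| = 6 + 2 = 8
d(Z,C) = |6−(-5)| + |6−6| = 11 + 0 = 11
d(Z,D) = |6−0| + |6−5| = 6 + 1 = 7
d(Z,E) = |6−(-5)| + |6−(-2)| = 11 + 8 = 19
d(Z,F) = |6−5| + |6−3| = 1 + 3 = 4
d(Z,G) = |6−(-1)| + |6−(-2)| = 7 + 8 = 15
The smallest is to F, so Z lies in the Voronoi region of F.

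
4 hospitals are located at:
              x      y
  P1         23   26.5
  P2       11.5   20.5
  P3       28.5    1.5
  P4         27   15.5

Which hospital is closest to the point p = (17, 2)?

Since √ is increasing, it suffices to compare squared distances:
|pP1|² = (17−23)² + (2−26.5)² = 36 + 600.25 = 636.25
|pP2|² = (17−11.5)² + (2−20.5)² = 30.25 + 342.25 = 372.5
|pP3|² = (17−28.5)² + (2−1.5)² = 132.25 + 0.25 = 132.5
|pP4|² = (17−27)² + (2−15.5)² = 100 + 182.25 = 282.25
Minimum is at P3.

P3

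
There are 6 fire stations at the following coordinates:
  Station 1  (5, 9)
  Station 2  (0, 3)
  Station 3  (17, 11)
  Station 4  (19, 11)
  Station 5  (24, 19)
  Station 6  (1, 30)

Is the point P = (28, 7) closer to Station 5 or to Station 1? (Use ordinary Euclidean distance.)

Station 5

Compare squared distances:
d²(P, Station 5) = (28−24)² + (7−19)² = 16 + 144 = 160
d²(P, Station 1) = (28−5)² + (7−9)² = 529 + 4 = 533
160 < 533, so Station 5 is closer.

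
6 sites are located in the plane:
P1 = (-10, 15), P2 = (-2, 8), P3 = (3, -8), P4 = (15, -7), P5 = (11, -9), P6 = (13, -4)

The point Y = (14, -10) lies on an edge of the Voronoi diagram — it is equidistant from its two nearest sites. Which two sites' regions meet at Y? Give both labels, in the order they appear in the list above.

P4 and P5

Squared distances from Y to each site:
|YP1|² = (14−(-10))² + (-10−15)² = 576 + 625 = 1201
|YP2|² = (14−(-2))² + (-10−8)² = 256 + 324 = 580
|YP3|² = (14−3)² + (-10−(-8))² = 121 + 4 = 125
|YP4|² = (14−15)² + (-10−(-7))² = 1 + 9 = 10
|YP5|² = (14−11)² + (-10−(-9))² = 9 + 1 = 10
|YP6|² = (14−13)² + (-10−(-4))² = 1 + 36 = 37
Y is equidistant from P4 and P5 (both at squared distance 10), and every other site is strictly farther — so Y lies on the P4–P5 Voronoi edge.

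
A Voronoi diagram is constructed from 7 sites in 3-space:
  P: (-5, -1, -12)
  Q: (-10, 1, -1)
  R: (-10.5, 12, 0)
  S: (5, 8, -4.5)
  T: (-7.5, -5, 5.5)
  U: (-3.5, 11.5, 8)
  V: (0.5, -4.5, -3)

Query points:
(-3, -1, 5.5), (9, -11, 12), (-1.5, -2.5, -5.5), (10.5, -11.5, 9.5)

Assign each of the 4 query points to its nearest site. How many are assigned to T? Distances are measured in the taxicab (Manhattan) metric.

3

(-3, -1, 5.5) — d to each: P:19.5, Q:15.5, R:26, S:27, T:8.5, U:15.5, V:15.5 → nearest is T
(9, -11, 12) — d to each: P:48, Q:44, R:54.5, S:39.5, T:29, U:39, V:30 → nearest is T
(-1.5, -2.5, -5.5) — d to each: P:11.5, Q:16.5, R:29, S:18, T:19.5, U:29.5, V:6.5 → nearest is V
(10.5, -11.5, 9.5) — d to each: P:47.5, Q:43.5, R:54, S:39, T:28.5, U:38.5, V:29.5 → nearest is T
3 of the 4 points have T as nearest.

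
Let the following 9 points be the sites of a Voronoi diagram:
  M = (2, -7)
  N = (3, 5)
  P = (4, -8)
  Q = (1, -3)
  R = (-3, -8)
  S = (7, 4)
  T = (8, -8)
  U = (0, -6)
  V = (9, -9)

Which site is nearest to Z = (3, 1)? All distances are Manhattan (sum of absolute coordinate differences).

N

d(Z,M) = 1 + 8 = 9
d(Z,N) = 0 + 4 = 4
d(Z,P) = 1 + 9 = 10
d(Z,Q) = 2 + 4 = 6
d(Z,R) = 6 + 9 = 15
d(Z,S) = 4 + 3 = 7
d(Z,T) = 5 + 9 = 14
d(Z,U) = 3 + 7 = 10
d(Z,V) = 6 + 10 = 16
Minimum is at N.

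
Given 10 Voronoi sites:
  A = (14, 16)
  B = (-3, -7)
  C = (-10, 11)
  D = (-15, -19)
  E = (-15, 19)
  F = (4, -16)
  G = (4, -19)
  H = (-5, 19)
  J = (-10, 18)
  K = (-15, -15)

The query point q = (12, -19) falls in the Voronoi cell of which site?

G

Squared Euclidean distances:
|qA|² = (12−14)² + (-19−16)² = 4 + 1225 = 1229
|qB|² = (12−(-3))² + (-19−(-7))² = 225 + 144 = 369
|qC|² = (12−(-10))² + (-19−11)² = 484 + 900 = 1384
|qD|² = (12−(-15))² + (-19−(-19))² = 729 + 0 = 729
|qE|² = (12−(-15))² + (-19−19)² = 729 + 1444 = 2173
|qF|² = (12−4)² + (-19−(-16))² = 64 + 9 = 73
|qG|² = (12−4)² + (-19−(-19))² = 64 + 0 = 64
|qH|² = (12−(-5))² + (-19−19)² = 289 + 1444 = 1733
|qJ|² = (12−(-10))² + (-19−18)² = 484 + 1369 = 1853
|qK|² = (12−(-15))² + (-19−(-15))² = 729 + 16 = 745
Minimum is at G.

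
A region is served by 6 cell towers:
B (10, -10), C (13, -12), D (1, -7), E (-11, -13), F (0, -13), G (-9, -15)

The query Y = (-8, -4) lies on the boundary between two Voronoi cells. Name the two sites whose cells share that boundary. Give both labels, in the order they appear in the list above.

D and E

Squared distances from Y to each site:
|YB|² = (-8−10)² + (-4−(-10))² = 324 + 36 = 360
|YC|² = (-8−13)² + (-4−(-12))² = 441 + 64 = 505
|YD|² = (-8−1)² + (-4−(-7))² = 81 + 9 = 90
|YE|² = (-8−(-11))² + (-4−(-13))² = 9 + 81 = 90
|YF|² = (-8−0)² + (-4−(-13))² = 64 + 81 = 145
|YG|² = (-8−(-9))² + (-4−(-15))² = 1 + 121 = 122
Y is equidistant from D and E (both at squared distance 90), and every other site is strictly farther — so Y lies on the D–E Voronoi edge.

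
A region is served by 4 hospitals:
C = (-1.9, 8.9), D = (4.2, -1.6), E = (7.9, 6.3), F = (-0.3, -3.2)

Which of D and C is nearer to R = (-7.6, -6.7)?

Compare squared distances:
|RD|² = (-7.6−4.2)² + (-6.7−(-1.6))² = 139.24 + 26.01 = 165.25
|RC|² = (-7.6−(-1.9))² + (-6.7−8.9)² = 32.49 + 243.36 = 275.85
165.25 < 275.85, so D is closer.

D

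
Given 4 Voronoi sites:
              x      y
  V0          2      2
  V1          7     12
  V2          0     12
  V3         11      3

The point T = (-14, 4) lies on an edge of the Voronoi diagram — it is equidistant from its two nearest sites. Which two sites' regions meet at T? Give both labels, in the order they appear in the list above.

V0 and V2

Squared distances from T to each site:
|TV0|² = (-14−2)² + (4−2)² = 256 + 4 = 260
|TV1|² = (-14−7)² + (4−12)² = 441 + 64 = 505
|TV2|² = (-14−0)² + (4−12)² = 196 + 64 = 260
|TV3|² = (-14−11)² + (4−3)² = 625 + 1 = 626
T is equidistant from V0 and V2 (both at squared distance 260), and every other site is strictly farther — so T lies on the V0–V2 Voronoi edge.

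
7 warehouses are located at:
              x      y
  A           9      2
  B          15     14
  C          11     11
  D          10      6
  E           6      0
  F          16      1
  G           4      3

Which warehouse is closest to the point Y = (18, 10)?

Since √ is increasing, it suffices to compare squared distances:
|YA|² = (18−9)² + (10−2)² = 81 + 64 = 145
|YB|² = (18−15)² + (10−14)² = 9 + 16 = 25
|YC|² = (18−11)² + (10−11)² = 49 + 1 = 50
|YD|² = (18−10)² + (10−6)² = 64 + 16 = 80
|YE|² = (18−6)² + (10−0)² = 144 + 100 = 244
|YF|² = (18−16)² + (10−1)² = 4 + 81 = 85
|YG|² = (18−4)² + (10−3)² = 196 + 49 = 245
B is nearest.

B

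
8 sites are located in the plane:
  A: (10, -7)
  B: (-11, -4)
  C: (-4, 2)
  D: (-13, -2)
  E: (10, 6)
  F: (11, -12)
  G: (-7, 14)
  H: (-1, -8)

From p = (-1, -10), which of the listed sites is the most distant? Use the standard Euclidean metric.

G

Since √ is increasing, it suffices to compare squared distances:
|pA|² = (-1−10)² + (-10−(-7))² = 121 + 9 = 130
|pB|² = (-1−(-11))² + (-10−(-4))² = 100 + 36 = 136
|pC|² = (-1−(-4))² + (-10−2)² = 9 + 144 = 153
|pD|² = (-1−(-13))² + (-10−(-2))² = 144 + 64 = 208
|pE|² = (-1−10)² + (-10−6)² = 121 + 256 = 377
|pF|² = (-1−11)² + (-10−(-12))² = 144 + 4 = 148
|pG|² = (-1−(-7))² + (-10−14)² = 36 + 576 = 612
|pH|² = (-1−(-1))² + (-10−(-8))² = 0 + 4 = 4
The largest is to G.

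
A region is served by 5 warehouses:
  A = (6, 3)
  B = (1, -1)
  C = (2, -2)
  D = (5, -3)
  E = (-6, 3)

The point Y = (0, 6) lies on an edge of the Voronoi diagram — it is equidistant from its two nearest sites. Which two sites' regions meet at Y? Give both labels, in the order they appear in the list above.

Squared distances from Y to each site:
|YA|² = (0−6)² + (6−3)² = 36 + 9 = 45
|YB|² = (0−1)² + (6−(-1))² = 1 + 49 = 50
|YC|² = (0−2)² + (6−(-2))² = 4 + 64 = 68
|YD|² = (0−5)² + (6−(-3))² = 25 + 81 = 106
|YE|² = (0−(-6))² + (6−3)² = 36 + 9 = 45
Y is equidistant from A and E (both at squared distance 45), and every other site is strictly farther — so Y lies on the A–E Voronoi edge.

A and E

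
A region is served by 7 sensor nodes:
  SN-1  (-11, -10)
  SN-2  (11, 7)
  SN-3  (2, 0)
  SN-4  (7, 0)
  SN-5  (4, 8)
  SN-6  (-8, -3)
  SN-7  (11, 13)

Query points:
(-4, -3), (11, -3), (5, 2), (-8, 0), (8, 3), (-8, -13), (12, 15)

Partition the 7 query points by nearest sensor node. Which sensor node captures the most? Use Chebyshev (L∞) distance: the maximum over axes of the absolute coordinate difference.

SN-4

(-4, -3) — d to each: SN-1:7, SN-2:15, SN-3:6, SN-4:11, SN-5:11, SN-6:4, SN-7:16 → nearest is SN-6
(11, -3) — d to each: SN-1:22, SN-2:10, SN-3:9, SN-4:4, SN-5:11, SN-6:19, SN-7:16 → nearest is SN-4
(5, 2) — d to each: SN-1:16, SN-2:6, SN-3:3, SN-4:2, SN-5:6, SN-6:13, SN-7:11 → nearest is SN-4
(-8, 0) — d to each: SN-1:10, SN-2:19, SN-3:10, SN-4:15, SN-5:12, SN-6:3, SN-7:19 → nearest is SN-6
(8, 3) — d to each: SN-1:19, SN-2:4, SN-3:6, SN-4:3, SN-5:5, SN-6:16, SN-7:10 → nearest is SN-4
(-8, -13) — d to each: SN-1:3, SN-2:20, SN-3:13, SN-4:15, SN-5:21, SN-6:10, SN-7:26 → nearest is SN-1
(12, 15) — d to each: SN-1:25, SN-2:8, SN-3:15, SN-4:15, SN-5:8, SN-6:20, SN-7:2 → nearest is SN-7
Tally — SN-1:1, SN-4:3, SN-6:2, SN-7:1. SN-4 captures the most (3).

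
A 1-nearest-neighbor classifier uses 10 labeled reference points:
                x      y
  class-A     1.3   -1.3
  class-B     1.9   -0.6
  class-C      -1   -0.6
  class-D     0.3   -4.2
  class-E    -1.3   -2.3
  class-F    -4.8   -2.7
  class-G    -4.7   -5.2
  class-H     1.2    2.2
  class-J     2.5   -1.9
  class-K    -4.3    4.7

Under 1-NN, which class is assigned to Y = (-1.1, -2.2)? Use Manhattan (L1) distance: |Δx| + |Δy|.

d(Y, class-A) = |-1.1−1.3| + |-2.2−(-1.3)| = 2.4 + 0.9 = 3.3
d(Y, class-B) = |-1.1−1.9| + |-2.2−(-0.6)| = 3 + 1.6 = 4.6
d(Y, class-C) = |-1.1−(-1)| + |-2.2−(-0.6)| = 0.1 + 1.6 = 1.7
d(Y, class-D) = |-1.1−0.3| + |-2.2−(-4.2)| = 1.4 + 2 = 3.4
d(Y, class-E) = |-1.1−(-1.3)| + |-2.2−(-2.3)| = 0.2 + 0.1 = 0.3
d(Y, class-F) = |-1.1−(-4.8)| + |-2.2−(-2.7)| = 3.7 + 0.5 = 4.2
d(Y, class-G) = |-1.1−(-4.7)| + |-2.2−(-5.2)| = 3.6 + 3 = 6.6
d(Y, class-H) = |-1.1−1.2| + |-2.2−2.2| = 2.3 + 4.4 = 6.7
d(Y, class-J) = |-1.1−2.5| + |-2.2−(-1.9)| = 3.6 + 0.3 = 3.9
d(Y, class-K) = |-1.1−(-4.3)| + |-2.2−4.7| = 3.2 + 6.9 = 10.1
The smallest is to class-E, so Y lies in the Voronoi region of class-E.

class-E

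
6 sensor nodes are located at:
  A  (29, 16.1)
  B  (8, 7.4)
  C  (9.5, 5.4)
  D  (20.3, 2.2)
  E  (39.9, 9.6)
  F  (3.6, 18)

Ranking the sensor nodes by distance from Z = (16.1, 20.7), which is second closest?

Squared Euclidean distances:
|ZA|² = (16.1−29)² + (20.7−16.1)² = 166.41 + 21.16 = 187.57
|ZB|² = (16.1−8)² + (20.7−7.4)² = 65.61 + 176.89 = 242.5
|ZC|² = (16.1−9.5)² + (20.7−5.4)² = 43.56 + 234.09 = 277.65
|ZD|² = (16.1−20.3)² + (20.7−2.2)² = 17.64 + 342.25 = 359.89
|ZE|² = (16.1−39.9)² + (20.7−9.6)² = 566.44 + 123.21 = 689.65
|ZF|² = (16.1−3.6)² + (20.7−18)² = 156.25 + 7.29 = 163.54
Sorted ascending: F, A, B, … — the second-nearest is A.

A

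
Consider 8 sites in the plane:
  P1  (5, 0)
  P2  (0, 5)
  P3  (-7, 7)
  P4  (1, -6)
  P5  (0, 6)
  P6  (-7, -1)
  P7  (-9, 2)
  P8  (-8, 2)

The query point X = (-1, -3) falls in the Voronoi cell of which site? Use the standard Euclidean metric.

P4

Since √ is increasing, it suffices to compare squared distances:
|XP1|² = 36 + 9 = 45
|XP2|² = 1 + 64 = 65
|XP3|² = 36 + 100 = 136
|XP4|² = 4 + 9 = 13
|XP5|² = 1 + 81 = 82
|XP6|² = 36 + 4 = 40
|XP7|² = 64 + 25 = 89
|XP8|² = 49 + 25 = 74
P4 is nearest.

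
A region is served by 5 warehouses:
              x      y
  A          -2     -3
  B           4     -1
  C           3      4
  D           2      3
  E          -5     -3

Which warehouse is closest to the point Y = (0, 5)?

D

Since √ is increasing, it suffices to compare squared distances:
|YA|² = (0−(-2))² + (5−(-3))² = 4 + 64 = 68
|YB|² = (0−4)² + (5−(-1))² = 16 + 36 = 52
|YC|² = (0−3)² + (5−4)² = 9 + 1 = 10
|YD|² = (0−2)² + (5−3)² = 4 + 4 = 8
|YE|² = (0−(-5))² + (5−(-3))² = 25 + 64 = 89
The smallest is to D, so Y lies in the Voronoi region of D.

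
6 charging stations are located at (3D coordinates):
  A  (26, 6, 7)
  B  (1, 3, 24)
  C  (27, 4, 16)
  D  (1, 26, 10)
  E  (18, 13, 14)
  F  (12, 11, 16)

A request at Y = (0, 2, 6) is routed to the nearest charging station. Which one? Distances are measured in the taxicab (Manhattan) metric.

B

d(Y,A) = |0−26| + |2−6| + |6−7| = 26 + 4 + 1 = 31
d(Y,B) = |0−1| + |2−3| + |6−24| = 1 + 1 + 18 = 20
d(Y,C) = |0−27| + |2−4| + |6−16| = 27 + 2 + 10 = 39
d(Y,D) = |0−1| + |2−26| + |6−10| = 1 + 24 + 4 = 29
d(Y,E) = |0−18| + |2−13| + |6−14| = 18 + 11 + 8 = 37
d(Y,F) = |0−12| + |2−11| + |6−16| = 12 + 9 + 10 = 31
B is nearest.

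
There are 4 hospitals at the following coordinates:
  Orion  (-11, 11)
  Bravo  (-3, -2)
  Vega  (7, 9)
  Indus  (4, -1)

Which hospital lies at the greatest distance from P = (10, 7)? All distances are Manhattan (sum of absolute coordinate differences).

Orion

d(P, Orion) = 21 + 4 = 25
d(P, Bravo) = 13 + 9 = 22
d(P, Vega) = 3 + 2 = 5
d(P, Indus) = 6 + 8 = 14
The largest is to Orion.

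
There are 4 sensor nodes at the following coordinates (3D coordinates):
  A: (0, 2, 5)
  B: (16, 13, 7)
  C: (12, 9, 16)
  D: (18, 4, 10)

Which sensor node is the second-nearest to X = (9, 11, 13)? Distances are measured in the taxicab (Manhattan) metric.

d(X,A) = |9−0| + |11−2| + |13−5| = 9 + 9 + 8 = 26
d(X,B) = |9−16| + |11−13| + |13−7| = 7 + 2 + 6 = 15
d(X,C) = |9−12| + |11−9| + |13−16| = 3 + 2 + 3 = 8
d(X,D) = |9−18| + |11−4| + |13−10| = 9 + 7 + 3 = 19
Sorted ascending: C, B, D, … — the second-nearest is B.

B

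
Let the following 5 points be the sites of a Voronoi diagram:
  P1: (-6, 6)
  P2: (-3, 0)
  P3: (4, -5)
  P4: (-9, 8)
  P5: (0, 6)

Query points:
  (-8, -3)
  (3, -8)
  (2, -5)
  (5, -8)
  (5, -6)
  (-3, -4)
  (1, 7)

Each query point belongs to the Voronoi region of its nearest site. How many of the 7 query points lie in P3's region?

(-8, -3) — d² to each: P1:85, P2:34, P3:148, P4:122, P5:145 → nearest is P2
(3, -8) — d² to each: P1:277, P2:100, P3:10, P4:400, P5:205 → nearest is P3
(2, -5) — d² to each: P1:185, P2:50, P3:4, P4:290, P5:125 → nearest is P3
(5, -8) — d² to each: P1:317, P2:128, P3:10, P4:452, P5:221 → nearest is P3
(5, -6) — d² to each: P1:265, P2:100, P3:2, P4:392, P5:169 → nearest is P3
(-3, -4) — d² to each: P1:109, P2:16, P3:50, P4:180, P5:109 → nearest is P2
(1, 7) — d² to each: P1:50, P2:65, P3:153, P4:101, P5:2 → nearest is P5
4 of the 7 points have P3 as nearest.

4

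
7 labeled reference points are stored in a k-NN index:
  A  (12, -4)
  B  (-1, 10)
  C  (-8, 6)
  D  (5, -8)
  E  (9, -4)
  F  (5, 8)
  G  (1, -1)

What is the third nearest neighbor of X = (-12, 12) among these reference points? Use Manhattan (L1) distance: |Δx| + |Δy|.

d(X,A) = |-12−12| + |12−(-4)| = 24 + 16 = 40
d(X,B) = |-12−(-1)| + |12−10| = 11 + 2 = 13
d(X,C) = |-12−(-8)| + |12−6| = 4 + 6 = 10
d(X,D) = |-12−5| + |12−(-8)| = 17 + 20 = 37
d(X,E) = |-12−9| + |12−(-4)| = 21 + 16 = 37
d(X,F) = |-12−5| + |12−8| = 17 + 4 = 21
d(X,G) = |-12−1| + |12−(-1)| = 13 + 13 = 26
Sorted ascending: C, B, F, G, … — the third-nearest is F.

F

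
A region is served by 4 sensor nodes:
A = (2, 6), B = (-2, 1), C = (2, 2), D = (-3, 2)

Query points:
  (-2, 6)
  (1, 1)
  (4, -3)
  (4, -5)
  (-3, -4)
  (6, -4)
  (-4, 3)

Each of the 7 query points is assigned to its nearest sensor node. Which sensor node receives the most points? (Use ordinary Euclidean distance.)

C

(-2, 6) — d² to each: A:16, B:25, C:32, D:17 → nearest is A
(1, 1) — d² to each: A:26, B:9, C:2, D:17 → nearest is C
(4, -3) — d² to each: A:85, B:52, C:29, D:74 → nearest is C
(4, -5) — d² to each: A:125, B:72, C:53, D:98 → nearest is C
(-3, -4) — d² to each: A:125, B:26, C:61, D:36 → nearest is B
(6, -4) — d² to each: A:116, B:89, C:52, D:117 → nearest is C
(-4, 3) — d² to each: A:45, B:8, C:37, D:2 → nearest is D
Tally — A:1, B:1, C:4, D:1. C captures the most (4).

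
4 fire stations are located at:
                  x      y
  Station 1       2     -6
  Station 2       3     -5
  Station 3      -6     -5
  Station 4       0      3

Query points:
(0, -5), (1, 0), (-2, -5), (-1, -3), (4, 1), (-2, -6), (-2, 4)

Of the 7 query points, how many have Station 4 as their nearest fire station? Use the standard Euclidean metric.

(0, -5) — d² to each: Station 1:5, Station 2:9, Station 3:36, Station 4:64 → nearest is Station 1
(1, 0) — d² to each: Station 1:37, Station 2:29, Station 3:74, Station 4:10 → nearest is Station 4
(-2, -5) — d² to each: Station 1:17, Station 2:25, Station 3:16, Station 4:68 → nearest is Station 3
(-1, -3) — d² to each: Station 1:18, Station 2:20, Station 3:29, Station 4:37 → nearest is Station 1
(4, 1) — d² to each: Station 1:53, Station 2:37, Station 3:136, Station 4:20 → nearest is Station 4
(-2, -6) — d² to each: Station 1:16, Station 2:26, Station 3:17, Station 4:85 → nearest is Station 1
(-2, 4) — d² to each: Station 1:116, Station 2:106, Station 3:97, Station 4:5 → nearest is Station 4
3 of the 7 points have Station 4 as nearest.

3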